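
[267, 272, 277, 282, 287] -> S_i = 267 + 5*i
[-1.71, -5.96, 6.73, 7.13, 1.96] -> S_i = Random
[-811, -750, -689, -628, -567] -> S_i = -811 + 61*i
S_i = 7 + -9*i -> [7, -2, -11, -20, -29]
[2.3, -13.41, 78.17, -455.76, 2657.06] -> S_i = 2.30*(-5.83)^i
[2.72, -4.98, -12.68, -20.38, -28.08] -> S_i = 2.72 + -7.70*i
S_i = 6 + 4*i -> [6, 10, 14, 18, 22]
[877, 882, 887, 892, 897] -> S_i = 877 + 5*i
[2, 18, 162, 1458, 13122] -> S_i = 2*9^i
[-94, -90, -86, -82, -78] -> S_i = -94 + 4*i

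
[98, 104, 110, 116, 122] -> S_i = 98 + 6*i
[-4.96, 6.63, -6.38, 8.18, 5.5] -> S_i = Random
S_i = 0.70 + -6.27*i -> [0.7, -5.57, -11.84, -18.11, -24.38]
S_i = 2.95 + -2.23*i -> [2.95, 0.72, -1.51, -3.74, -5.97]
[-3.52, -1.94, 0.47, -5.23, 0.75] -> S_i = Random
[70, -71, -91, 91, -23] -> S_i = Random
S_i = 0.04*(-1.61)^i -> [0.04, -0.06, 0.1, -0.17, 0.27]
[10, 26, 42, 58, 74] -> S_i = 10 + 16*i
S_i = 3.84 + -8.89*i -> [3.84, -5.05, -13.94, -22.83, -31.72]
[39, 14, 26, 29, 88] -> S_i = Random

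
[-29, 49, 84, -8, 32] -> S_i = Random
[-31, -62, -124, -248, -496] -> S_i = -31*2^i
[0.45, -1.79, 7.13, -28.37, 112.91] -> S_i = 0.45*(-3.98)^i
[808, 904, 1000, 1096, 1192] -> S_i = 808 + 96*i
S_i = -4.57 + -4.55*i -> [-4.57, -9.12, -13.67, -18.22, -22.77]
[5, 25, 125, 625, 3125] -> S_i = 5*5^i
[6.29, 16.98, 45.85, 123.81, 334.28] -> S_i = 6.29*2.70^i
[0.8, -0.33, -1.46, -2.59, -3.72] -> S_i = 0.80 + -1.13*i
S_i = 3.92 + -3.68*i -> [3.92, 0.24, -3.44, -7.12, -10.8]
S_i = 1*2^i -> [1, 2, 4, 8, 16]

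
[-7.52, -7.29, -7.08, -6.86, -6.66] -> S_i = -7.52*0.97^i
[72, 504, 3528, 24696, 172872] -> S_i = 72*7^i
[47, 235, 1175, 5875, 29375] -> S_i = 47*5^i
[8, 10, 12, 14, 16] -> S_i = 8 + 2*i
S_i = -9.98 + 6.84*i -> [-9.98, -3.14, 3.7, 10.54, 17.38]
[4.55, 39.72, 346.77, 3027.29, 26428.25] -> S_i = 4.55*8.73^i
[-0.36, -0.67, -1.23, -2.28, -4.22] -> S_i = -0.36*1.85^i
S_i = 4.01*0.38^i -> [4.01, 1.52, 0.58, 0.22, 0.08]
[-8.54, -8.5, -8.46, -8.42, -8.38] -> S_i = -8.54 + 0.04*i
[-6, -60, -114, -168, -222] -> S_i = -6 + -54*i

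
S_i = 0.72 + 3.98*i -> [0.72, 4.7, 8.68, 12.66, 16.64]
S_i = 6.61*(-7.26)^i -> [6.61, -47.99, 348.4, -2529.36, 18363.18]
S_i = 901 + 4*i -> [901, 905, 909, 913, 917]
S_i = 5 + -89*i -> [5, -84, -173, -262, -351]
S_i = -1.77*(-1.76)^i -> [-1.77, 3.12, -5.48, 9.65, -16.98]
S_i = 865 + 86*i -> [865, 951, 1037, 1123, 1209]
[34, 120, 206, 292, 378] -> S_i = 34 + 86*i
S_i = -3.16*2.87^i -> [-3.16, -9.07, -26.03, -74.7, -214.4]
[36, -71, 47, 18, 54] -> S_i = Random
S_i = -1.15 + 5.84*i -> [-1.15, 4.69, 10.53, 16.37, 22.21]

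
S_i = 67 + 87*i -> [67, 154, 241, 328, 415]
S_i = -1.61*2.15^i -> [-1.61, -3.46, -7.44, -16.0, -34.4]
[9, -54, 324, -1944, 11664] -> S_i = 9*-6^i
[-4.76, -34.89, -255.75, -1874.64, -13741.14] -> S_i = -4.76*7.33^i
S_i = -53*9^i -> [-53, -477, -4293, -38637, -347733]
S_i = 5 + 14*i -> [5, 19, 33, 47, 61]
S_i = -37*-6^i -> [-37, 222, -1332, 7992, -47952]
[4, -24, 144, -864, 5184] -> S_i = 4*-6^i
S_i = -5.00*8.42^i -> [-5.0, -42.1, -354.48, -2984.74, -25131.5]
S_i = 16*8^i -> [16, 128, 1024, 8192, 65536]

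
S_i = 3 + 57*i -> [3, 60, 117, 174, 231]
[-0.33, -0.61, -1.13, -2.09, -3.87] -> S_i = -0.33*1.85^i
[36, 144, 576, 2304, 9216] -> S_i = 36*4^i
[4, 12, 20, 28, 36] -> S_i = 4 + 8*i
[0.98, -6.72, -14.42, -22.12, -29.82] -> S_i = 0.98 + -7.70*i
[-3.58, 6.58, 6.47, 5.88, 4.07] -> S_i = Random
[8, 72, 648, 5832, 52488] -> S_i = 8*9^i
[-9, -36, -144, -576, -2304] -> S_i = -9*4^i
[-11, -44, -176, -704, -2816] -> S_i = -11*4^i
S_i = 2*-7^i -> [2, -14, 98, -686, 4802]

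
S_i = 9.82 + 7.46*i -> [9.82, 17.28, 24.74, 32.2, 39.66]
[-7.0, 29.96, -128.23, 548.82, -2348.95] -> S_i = -7.00*(-4.28)^i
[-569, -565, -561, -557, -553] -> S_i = -569 + 4*i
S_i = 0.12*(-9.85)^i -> [0.12, -1.18, 11.64, -114.68, 1129.6]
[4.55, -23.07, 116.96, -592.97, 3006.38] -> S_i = 4.55*(-5.07)^i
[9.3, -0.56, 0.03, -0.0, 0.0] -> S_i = 9.30*(-0.06)^i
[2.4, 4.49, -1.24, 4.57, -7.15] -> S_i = Random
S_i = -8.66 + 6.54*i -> [-8.66, -2.12, 4.42, 10.96, 17.5]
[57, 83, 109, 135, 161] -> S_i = 57 + 26*i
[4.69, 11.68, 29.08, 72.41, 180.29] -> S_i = 4.69*2.49^i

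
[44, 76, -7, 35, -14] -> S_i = Random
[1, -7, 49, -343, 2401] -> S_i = 1*-7^i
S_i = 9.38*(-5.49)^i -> [9.38, -51.5, 282.71, -1552.1, 8521.03]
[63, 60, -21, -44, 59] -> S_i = Random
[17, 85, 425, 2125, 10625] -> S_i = 17*5^i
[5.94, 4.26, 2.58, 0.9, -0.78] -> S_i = 5.94 + -1.68*i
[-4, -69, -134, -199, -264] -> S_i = -4 + -65*i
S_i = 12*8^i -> [12, 96, 768, 6144, 49152]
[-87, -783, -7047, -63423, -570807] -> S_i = -87*9^i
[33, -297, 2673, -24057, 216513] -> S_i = 33*-9^i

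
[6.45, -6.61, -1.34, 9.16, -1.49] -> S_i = Random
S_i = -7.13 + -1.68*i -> [-7.13, -8.81, -10.49, -12.17, -13.85]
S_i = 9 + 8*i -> [9, 17, 25, 33, 41]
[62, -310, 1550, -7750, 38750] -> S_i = 62*-5^i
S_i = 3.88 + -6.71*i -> [3.88, -2.83, -9.54, -16.25, -22.96]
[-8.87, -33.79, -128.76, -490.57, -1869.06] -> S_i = -8.87*3.81^i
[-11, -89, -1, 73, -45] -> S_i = Random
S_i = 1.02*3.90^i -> [1.02, 3.98, 15.51, 60.51, 235.97]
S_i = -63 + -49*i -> [-63, -112, -161, -210, -259]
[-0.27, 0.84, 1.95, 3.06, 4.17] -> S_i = -0.27 + 1.11*i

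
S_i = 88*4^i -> [88, 352, 1408, 5632, 22528]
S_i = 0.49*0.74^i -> [0.49, 0.36, 0.27, 0.2, 0.15]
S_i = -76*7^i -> [-76, -532, -3724, -26068, -182476]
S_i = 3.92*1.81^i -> [3.92, 7.1, 12.84, 23.24, 42.07]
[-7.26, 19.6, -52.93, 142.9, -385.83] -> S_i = -7.26*(-2.70)^i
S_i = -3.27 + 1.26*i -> [-3.27, -2.01, -0.75, 0.51, 1.77]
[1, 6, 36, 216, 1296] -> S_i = 1*6^i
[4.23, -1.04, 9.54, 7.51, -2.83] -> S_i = Random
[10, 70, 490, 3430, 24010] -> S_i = 10*7^i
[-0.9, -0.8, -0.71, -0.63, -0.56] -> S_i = -0.90*0.89^i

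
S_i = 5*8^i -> [5, 40, 320, 2560, 20480]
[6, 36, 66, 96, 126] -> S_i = 6 + 30*i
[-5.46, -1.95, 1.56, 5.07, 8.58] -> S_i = -5.46 + 3.51*i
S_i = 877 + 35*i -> [877, 912, 947, 982, 1017]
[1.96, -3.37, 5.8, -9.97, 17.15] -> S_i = 1.96*(-1.72)^i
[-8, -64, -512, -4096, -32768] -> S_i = -8*8^i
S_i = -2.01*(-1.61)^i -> [-2.01, 3.24, -5.21, 8.39, -13.51]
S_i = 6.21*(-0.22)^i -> [6.21, -1.37, 0.3, -0.07, 0.01]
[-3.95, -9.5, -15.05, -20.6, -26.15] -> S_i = -3.95 + -5.55*i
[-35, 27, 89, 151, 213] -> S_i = -35 + 62*i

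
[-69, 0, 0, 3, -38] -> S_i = Random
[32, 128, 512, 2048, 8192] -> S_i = 32*4^i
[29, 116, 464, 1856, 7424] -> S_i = 29*4^i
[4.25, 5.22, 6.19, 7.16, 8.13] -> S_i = 4.25 + 0.97*i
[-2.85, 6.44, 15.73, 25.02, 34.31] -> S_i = -2.85 + 9.29*i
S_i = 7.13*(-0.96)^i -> [7.13, -6.84, 6.57, -6.31, 6.06]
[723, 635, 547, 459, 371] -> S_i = 723 + -88*i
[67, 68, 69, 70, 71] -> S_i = 67 + 1*i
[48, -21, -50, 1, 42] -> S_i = Random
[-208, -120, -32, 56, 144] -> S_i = -208 + 88*i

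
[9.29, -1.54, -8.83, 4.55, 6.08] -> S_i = Random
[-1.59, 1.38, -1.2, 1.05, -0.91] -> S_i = -1.59*(-0.87)^i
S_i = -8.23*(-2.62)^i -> [-8.23, 21.56, -56.49, 148.01, -387.8]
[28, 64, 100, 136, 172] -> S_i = 28 + 36*i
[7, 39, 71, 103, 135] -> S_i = 7 + 32*i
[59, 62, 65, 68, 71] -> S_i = 59 + 3*i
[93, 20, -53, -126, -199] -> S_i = 93 + -73*i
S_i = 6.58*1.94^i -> [6.58, 12.77, 24.76, 48.04, 93.2]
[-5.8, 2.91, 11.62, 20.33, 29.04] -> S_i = -5.80 + 8.71*i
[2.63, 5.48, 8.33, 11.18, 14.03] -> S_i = 2.63 + 2.85*i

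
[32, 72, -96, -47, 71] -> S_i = Random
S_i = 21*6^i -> [21, 126, 756, 4536, 27216]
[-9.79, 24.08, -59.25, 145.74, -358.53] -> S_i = -9.79*(-2.46)^i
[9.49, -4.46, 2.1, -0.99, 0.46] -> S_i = 9.49*(-0.47)^i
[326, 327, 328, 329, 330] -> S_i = 326 + 1*i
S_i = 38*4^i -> [38, 152, 608, 2432, 9728]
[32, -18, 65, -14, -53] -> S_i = Random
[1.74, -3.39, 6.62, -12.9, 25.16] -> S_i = 1.74*(-1.95)^i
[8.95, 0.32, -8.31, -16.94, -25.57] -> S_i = 8.95 + -8.63*i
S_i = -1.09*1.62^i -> [-1.09, -1.77, -2.86, -4.63, -7.51]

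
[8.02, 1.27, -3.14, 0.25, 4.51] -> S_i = Random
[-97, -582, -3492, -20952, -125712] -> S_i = -97*6^i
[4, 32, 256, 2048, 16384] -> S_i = 4*8^i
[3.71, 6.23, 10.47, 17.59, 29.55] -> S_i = 3.71*1.68^i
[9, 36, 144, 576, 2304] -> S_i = 9*4^i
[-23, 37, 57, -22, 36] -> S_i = Random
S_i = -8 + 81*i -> [-8, 73, 154, 235, 316]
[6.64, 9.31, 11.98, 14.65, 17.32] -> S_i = 6.64 + 2.67*i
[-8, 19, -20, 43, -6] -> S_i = Random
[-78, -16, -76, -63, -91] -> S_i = Random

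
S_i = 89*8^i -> [89, 712, 5696, 45568, 364544]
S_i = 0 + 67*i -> [0, 67, 134, 201, 268]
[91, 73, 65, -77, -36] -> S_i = Random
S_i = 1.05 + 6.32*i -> [1.05, 7.37, 13.69, 20.01, 26.33]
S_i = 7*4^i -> [7, 28, 112, 448, 1792]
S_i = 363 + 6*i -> [363, 369, 375, 381, 387]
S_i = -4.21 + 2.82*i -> [-4.21, -1.39, 1.43, 4.25, 7.07]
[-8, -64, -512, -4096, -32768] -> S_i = -8*8^i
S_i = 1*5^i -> [1, 5, 25, 125, 625]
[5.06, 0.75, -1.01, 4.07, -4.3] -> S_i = Random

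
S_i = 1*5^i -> [1, 5, 25, 125, 625]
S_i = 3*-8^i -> [3, -24, 192, -1536, 12288]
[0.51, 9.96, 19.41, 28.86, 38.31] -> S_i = 0.51 + 9.45*i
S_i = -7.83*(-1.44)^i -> [-7.83, 11.28, -16.24, 23.38, -33.67]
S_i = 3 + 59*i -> [3, 62, 121, 180, 239]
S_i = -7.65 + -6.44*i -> [-7.65, -14.09, -20.53, -26.97, -33.41]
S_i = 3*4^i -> [3, 12, 48, 192, 768]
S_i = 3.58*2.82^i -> [3.58, 10.1, 28.47, 80.28, 226.4]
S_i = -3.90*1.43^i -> [-3.9, -5.58, -7.98, -11.4, -16.31]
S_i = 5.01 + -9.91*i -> [5.01, -4.9, -14.81, -24.72, -34.63]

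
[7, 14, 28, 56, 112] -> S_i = 7*2^i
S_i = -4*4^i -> [-4, -16, -64, -256, -1024]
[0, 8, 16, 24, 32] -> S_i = 0 + 8*i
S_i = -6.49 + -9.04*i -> [-6.49, -15.53, -24.57, -33.61, -42.65]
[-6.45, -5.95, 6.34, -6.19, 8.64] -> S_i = Random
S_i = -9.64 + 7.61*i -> [-9.64, -2.03, 5.58, 13.19, 20.8]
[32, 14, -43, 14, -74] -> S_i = Random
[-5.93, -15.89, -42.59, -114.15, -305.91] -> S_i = -5.93*2.68^i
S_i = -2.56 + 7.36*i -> [-2.56, 4.8, 12.16, 19.52, 26.88]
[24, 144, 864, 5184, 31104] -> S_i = 24*6^i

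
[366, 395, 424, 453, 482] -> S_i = 366 + 29*i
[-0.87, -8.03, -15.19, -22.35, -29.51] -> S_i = -0.87 + -7.16*i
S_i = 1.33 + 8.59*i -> [1.33, 9.92, 18.51, 27.1, 35.69]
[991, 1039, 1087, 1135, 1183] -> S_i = 991 + 48*i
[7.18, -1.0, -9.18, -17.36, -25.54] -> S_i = 7.18 + -8.18*i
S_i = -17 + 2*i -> [-17, -15, -13, -11, -9]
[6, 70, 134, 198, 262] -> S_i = 6 + 64*i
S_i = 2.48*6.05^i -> [2.48, 15.0, 90.77, 549.18, 3322.56]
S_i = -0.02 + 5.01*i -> [-0.02, 4.99, 10.0, 15.01, 20.02]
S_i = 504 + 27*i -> [504, 531, 558, 585, 612]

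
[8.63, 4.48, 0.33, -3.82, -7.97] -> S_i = 8.63 + -4.15*i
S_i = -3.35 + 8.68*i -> [-3.35, 5.33, 14.01, 22.69, 31.37]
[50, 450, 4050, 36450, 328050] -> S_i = 50*9^i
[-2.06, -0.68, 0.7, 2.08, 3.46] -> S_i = -2.06 + 1.38*i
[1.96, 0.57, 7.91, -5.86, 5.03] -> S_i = Random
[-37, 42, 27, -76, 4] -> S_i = Random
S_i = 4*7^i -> [4, 28, 196, 1372, 9604]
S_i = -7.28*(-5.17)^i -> [-7.28, 37.64, -194.59, 1006.01, -5201.08]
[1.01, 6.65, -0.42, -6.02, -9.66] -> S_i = Random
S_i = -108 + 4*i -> [-108, -104, -100, -96, -92]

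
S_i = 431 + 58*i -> [431, 489, 547, 605, 663]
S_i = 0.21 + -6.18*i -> [0.21, -5.97, -12.15, -18.33, -24.51]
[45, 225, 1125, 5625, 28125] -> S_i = 45*5^i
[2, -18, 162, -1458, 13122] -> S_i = 2*-9^i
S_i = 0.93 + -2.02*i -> [0.93, -1.09, -3.11, -5.13, -7.15]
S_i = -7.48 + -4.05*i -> [-7.48, -11.53, -15.58, -19.63, -23.68]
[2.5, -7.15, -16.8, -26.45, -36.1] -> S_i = 2.50 + -9.65*i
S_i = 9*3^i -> [9, 27, 81, 243, 729]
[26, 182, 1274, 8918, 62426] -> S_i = 26*7^i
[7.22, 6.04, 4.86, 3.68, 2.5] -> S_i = 7.22 + -1.18*i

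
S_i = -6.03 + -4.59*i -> [-6.03, -10.62, -15.21, -19.8, -24.39]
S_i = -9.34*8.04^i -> [-9.34, -75.09, -603.75, -4854.17, -39027.53]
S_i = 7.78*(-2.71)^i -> [7.78, -21.08, 57.14, -154.84, 419.62]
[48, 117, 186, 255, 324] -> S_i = 48 + 69*i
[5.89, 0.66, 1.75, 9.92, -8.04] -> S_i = Random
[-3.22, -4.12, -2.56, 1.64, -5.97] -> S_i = Random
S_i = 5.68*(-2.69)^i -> [5.68, -15.28, 41.1, -110.56, 297.41]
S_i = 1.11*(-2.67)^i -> [1.11, -2.96, 7.91, -21.13, 56.41]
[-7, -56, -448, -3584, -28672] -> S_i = -7*8^i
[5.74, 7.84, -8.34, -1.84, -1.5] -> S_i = Random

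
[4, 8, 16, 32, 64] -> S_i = 4*2^i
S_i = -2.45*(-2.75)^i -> [-2.45, 6.74, -18.53, 50.95, -140.12]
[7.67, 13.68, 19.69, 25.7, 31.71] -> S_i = 7.67 + 6.01*i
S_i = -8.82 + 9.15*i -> [-8.82, 0.33, 9.48, 18.63, 27.78]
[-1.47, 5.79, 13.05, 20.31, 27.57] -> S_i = -1.47 + 7.26*i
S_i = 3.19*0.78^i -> [3.19, 2.49, 1.94, 1.51, 1.18]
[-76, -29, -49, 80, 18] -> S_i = Random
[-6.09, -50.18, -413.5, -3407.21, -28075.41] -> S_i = -6.09*8.24^i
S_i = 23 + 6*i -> [23, 29, 35, 41, 47]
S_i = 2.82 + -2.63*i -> [2.82, 0.19, -2.44, -5.07, -7.7]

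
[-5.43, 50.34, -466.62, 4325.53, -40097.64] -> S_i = -5.43*(-9.27)^i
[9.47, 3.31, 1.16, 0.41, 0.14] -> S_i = 9.47*0.35^i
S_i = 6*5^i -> [6, 30, 150, 750, 3750]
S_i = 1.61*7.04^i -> [1.61, 11.33, 79.79, 561.75, 3954.73]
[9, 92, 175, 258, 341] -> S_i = 9 + 83*i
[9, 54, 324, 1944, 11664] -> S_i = 9*6^i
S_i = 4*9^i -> [4, 36, 324, 2916, 26244]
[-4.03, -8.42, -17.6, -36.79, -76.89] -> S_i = -4.03*2.09^i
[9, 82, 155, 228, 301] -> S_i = 9 + 73*i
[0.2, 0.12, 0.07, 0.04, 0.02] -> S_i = 0.20*0.59^i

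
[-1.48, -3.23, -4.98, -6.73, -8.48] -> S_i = -1.48 + -1.75*i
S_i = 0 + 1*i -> [0, 1, 2, 3, 4]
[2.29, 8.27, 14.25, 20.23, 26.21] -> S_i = 2.29 + 5.98*i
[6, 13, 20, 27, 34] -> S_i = 6 + 7*i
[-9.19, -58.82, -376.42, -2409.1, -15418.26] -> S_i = -9.19*6.40^i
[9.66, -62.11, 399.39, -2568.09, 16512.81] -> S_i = 9.66*(-6.43)^i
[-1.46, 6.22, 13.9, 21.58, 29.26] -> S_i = -1.46 + 7.68*i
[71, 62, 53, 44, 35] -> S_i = 71 + -9*i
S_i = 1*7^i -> [1, 7, 49, 343, 2401]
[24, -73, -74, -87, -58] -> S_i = Random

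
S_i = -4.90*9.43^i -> [-4.9, -46.21, -435.73, -4108.95, -38747.43]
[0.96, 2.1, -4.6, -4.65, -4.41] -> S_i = Random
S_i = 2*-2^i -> [2, -4, 8, -16, 32]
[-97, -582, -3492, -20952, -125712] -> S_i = -97*6^i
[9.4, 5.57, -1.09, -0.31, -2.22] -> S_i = Random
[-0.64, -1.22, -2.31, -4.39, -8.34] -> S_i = -0.64*1.90^i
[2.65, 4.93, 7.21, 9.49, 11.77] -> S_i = 2.65 + 2.28*i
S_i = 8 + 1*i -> [8, 9, 10, 11, 12]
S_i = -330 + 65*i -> [-330, -265, -200, -135, -70]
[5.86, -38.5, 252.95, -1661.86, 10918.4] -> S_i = 5.86*(-6.57)^i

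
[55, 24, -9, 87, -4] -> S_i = Random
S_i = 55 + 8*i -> [55, 63, 71, 79, 87]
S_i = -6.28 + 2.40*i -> [-6.28, -3.88, -1.48, 0.92, 3.32]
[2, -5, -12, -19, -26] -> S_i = 2 + -7*i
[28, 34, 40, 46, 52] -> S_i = 28 + 6*i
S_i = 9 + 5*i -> [9, 14, 19, 24, 29]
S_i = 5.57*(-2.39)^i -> [5.57, -13.31, 31.82, -76.04, 181.74]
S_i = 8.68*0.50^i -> [8.68, 4.34, 2.17, 1.08, 0.54]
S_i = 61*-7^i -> [61, -427, 2989, -20923, 146461]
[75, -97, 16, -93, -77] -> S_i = Random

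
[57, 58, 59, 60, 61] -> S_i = 57 + 1*i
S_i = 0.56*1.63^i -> [0.56, 0.91, 1.49, 2.43, 3.95]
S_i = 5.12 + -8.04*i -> [5.12, -2.92, -10.96, -19.0, -27.04]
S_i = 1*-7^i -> [1, -7, 49, -343, 2401]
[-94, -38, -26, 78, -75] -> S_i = Random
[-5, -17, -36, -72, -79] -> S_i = Random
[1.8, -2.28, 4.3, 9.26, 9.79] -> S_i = Random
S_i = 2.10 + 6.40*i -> [2.1, 8.5, 14.9, 21.3, 27.7]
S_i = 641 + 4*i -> [641, 645, 649, 653, 657]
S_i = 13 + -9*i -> [13, 4, -5, -14, -23]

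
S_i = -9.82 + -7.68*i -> [-9.82, -17.5, -25.18, -32.86, -40.54]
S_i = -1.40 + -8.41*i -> [-1.4, -9.81, -18.22, -26.63, -35.04]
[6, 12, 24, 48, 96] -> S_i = 6*2^i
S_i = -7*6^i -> [-7, -42, -252, -1512, -9072]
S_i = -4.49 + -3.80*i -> [-4.49, -8.29, -12.09, -15.89, -19.69]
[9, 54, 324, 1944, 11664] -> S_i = 9*6^i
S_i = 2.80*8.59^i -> [2.8, 24.05, 206.61, 1774.75, 15245.11]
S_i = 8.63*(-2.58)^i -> [8.63, -22.27, 57.44, -148.21, 382.38]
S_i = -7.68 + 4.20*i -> [-7.68, -3.48, 0.72, 4.92, 9.12]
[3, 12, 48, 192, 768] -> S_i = 3*4^i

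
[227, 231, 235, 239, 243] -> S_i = 227 + 4*i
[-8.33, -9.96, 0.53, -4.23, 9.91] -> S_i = Random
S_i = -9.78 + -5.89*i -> [-9.78, -15.67, -21.56, -27.45, -33.34]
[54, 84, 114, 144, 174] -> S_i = 54 + 30*i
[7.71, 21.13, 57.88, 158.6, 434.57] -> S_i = 7.71*2.74^i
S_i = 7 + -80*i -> [7, -73, -153, -233, -313]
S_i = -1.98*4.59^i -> [-1.98, -9.09, -41.71, -191.47, -878.85]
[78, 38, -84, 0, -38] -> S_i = Random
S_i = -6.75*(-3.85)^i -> [-6.75, 25.99, -100.05, 385.2, -1483.02]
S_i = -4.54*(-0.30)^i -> [-4.54, 1.36, -0.41, 0.12, -0.04]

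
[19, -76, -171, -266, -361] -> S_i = 19 + -95*i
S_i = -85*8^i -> [-85, -680, -5440, -43520, -348160]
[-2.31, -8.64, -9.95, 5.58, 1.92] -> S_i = Random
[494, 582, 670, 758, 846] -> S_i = 494 + 88*i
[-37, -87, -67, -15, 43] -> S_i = Random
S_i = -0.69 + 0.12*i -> [-0.69, -0.57, -0.45, -0.33, -0.21]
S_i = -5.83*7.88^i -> [-5.83, -45.94, -362.01, -2852.64, -22478.82]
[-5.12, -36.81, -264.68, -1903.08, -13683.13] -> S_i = -5.12*7.19^i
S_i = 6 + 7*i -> [6, 13, 20, 27, 34]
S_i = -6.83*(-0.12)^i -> [-6.83, 0.82, -0.1, 0.01, -0.0]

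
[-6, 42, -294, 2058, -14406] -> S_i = -6*-7^i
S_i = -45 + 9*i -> [-45, -36, -27, -18, -9]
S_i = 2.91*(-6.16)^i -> [2.91, -17.93, 110.42, -680.2, 4190.02]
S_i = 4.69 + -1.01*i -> [4.69, 3.68, 2.67, 1.66, 0.65]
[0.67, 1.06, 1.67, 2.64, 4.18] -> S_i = 0.67*1.58^i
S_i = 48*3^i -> [48, 144, 432, 1296, 3888]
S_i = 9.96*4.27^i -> [9.96, 42.53, 181.6, 775.43, 3311.09]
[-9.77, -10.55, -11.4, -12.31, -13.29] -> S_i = -9.77*1.08^i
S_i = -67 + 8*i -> [-67, -59, -51, -43, -35]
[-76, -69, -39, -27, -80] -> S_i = Random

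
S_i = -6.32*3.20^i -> [-6.32, -20.22, -64.72, -207.09, -662.7]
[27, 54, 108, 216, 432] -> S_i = 27*2^i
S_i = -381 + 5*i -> [-381, -376, -371, -366, -361]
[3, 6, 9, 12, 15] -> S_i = 3 + 3*i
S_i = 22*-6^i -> [22, -132, 792, -4752, 28512]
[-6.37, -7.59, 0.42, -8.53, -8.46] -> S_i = Random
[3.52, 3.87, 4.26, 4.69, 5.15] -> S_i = 3.52*1.10^i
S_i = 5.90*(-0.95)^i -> [5.9, -5.6, 5.32, -5.06, 4.81]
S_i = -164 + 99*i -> [-164, -65, 34, 133, 232]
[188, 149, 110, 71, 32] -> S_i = 188 + -39*i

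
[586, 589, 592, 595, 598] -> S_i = 586 + 3*i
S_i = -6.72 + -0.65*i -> [-6.72, -7.37, -8.02, -8.67, -9.32]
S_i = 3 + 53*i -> [3, 56, 109, 162, 215]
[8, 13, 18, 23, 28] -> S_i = 8 + 5*i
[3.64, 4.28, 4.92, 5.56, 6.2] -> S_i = 3.64 + 0.64*i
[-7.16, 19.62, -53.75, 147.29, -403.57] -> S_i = -7.16*(-2.74)^i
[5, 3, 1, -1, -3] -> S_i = 5 + -2*i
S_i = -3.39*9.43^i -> [-3.39, -31.97, -301.46, -2842.72, -26806.89]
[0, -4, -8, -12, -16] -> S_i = 0 + -4*i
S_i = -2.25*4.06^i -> [-2.25, -9.14, -37.09, -150.58, -611.35]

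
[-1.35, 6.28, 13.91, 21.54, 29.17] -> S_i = -1.35 + 7.63*i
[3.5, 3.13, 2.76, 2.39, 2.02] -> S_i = 3.50 + -0.37*i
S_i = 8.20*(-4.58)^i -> [8.2, -37.56, 172.01, -787.79, 3608.08]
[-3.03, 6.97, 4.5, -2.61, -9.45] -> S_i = Random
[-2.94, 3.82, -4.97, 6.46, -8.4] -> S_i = -2.94*(-1.30)^i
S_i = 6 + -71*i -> [6, -65, -136, -207, -278]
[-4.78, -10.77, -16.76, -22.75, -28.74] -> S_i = -4.78 + -5.99*i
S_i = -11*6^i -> [-11, -66, -396, -2376, -14256]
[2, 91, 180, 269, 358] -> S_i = 2 + 89*i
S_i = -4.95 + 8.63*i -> [-4.95, 3.68, 12.31, 20.94, 29.57]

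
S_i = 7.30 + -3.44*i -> [7.3, 3.86, 0.42, -3.02, -6.46]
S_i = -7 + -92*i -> [-7, -99, -191, -283, -375]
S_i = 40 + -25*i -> [40, 15, -10, -35, -60]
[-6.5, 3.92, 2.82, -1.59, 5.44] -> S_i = Random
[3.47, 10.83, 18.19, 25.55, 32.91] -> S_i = 3.47 + 7.36*i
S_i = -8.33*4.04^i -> [-8.33, -33.65, -135.96, -549.27, -2219.07]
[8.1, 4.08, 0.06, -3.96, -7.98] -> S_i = 8.10 + -4.02*i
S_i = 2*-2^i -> [2, -4, 8, -16, 32]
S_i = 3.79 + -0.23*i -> [3.79, 3.56, 3.33, 3.1, 2.87]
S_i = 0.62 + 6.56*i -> [0.62, 7.18, 13.74, 20.3, 26.86]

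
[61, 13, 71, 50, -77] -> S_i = Random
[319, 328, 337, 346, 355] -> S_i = 319 + 9*i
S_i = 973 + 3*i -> [973, 976, 979, 982, 985]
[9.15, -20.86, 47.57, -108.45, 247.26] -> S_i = 9.15*(-2.28)^i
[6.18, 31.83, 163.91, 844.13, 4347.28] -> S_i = 6.18*5.15^i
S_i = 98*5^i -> [98, 490, 2450, 12250, 61250]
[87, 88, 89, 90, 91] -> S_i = 87 + 1*i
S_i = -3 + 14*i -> [-3, 11, 25, 39, 53]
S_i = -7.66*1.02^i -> [-7.66, -7.81, -7.97, -8.13, -8.29]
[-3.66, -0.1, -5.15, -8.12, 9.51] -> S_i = Random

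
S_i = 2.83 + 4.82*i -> [2.83, 7.65, 12.47, 17.29, 22.11]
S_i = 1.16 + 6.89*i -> [1.16, 8.05, 14.94, 21.83, 28.72]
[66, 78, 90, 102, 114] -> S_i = 66 + 12*i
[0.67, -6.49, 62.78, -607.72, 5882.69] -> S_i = 0.67*(-9.68)^i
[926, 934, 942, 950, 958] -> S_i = 926 + 8*i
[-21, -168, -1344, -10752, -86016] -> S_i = -21*8^i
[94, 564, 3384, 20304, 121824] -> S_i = 94*6^i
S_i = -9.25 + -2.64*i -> [-9.25, -11.89, -14.53, -17.17, -19.81]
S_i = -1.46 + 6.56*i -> [-1.46, 5.1, 11.66, 18.22, 24.78]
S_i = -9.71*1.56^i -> [-9.71, -15.15, -23.63, -36.86, -57.51]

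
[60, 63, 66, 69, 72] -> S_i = 60 + 3*i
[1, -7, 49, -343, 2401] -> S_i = 1*-7^i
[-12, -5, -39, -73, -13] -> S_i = Random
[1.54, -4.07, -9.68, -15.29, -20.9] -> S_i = 1.54 + -5.61*i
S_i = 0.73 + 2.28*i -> [0.73, 3.01, 5.29, 7.57, 9.85]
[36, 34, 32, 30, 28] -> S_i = 36 + -2*i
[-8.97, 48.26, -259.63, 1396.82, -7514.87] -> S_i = -8.97*(-5.38)^i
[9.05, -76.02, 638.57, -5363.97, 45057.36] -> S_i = 9.05*(-8.40)^i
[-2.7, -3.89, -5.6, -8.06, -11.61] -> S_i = -2.70*1.44^i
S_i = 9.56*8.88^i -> [9.56, 84.89, 753.85, 6694.17, 59444.24]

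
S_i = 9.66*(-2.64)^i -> [9.66, -25.5, 67.33, -177.74, 469.24]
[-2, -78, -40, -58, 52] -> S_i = Random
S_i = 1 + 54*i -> [1, 55, 109, 163, 217]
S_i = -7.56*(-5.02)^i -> [-7.56, 37.95, -190.52, 956.39, -4801.05]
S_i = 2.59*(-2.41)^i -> [2.59, -6.24, 15.04, -36.25, 87.37]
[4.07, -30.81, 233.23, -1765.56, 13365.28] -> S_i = 4.07*(-7.57)^i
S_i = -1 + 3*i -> [-1, 2, 5, 8, 11]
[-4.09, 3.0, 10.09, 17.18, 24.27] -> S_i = -4.09 + 7.09*i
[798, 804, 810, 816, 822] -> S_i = 798 + 6*i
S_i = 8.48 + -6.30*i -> [8.48, 2.18, -4.12, -10.42, -16.72]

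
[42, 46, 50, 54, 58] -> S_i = 42 + 4*i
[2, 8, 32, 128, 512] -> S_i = 2*4^i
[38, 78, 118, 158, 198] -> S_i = 38 + 40*i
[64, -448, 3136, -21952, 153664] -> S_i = 64*-7^i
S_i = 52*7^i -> [52, 364, 2548, 17836, 124852]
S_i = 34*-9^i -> [34, -306, 2754, -24786, 223074]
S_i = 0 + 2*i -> [0, 2, 4, 6, 8]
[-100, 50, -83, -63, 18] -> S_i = Random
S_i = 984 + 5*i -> [984, 989, 994, 999, 1004]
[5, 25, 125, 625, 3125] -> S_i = 5*5^i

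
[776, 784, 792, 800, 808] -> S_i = 776 + 8*i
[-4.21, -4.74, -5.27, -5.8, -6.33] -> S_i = -4.21 + -0.53*i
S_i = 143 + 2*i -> [143, 145, 147, 149, 151]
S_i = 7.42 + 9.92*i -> [7.42, 17.34, 27.26, 37.18, 47.1]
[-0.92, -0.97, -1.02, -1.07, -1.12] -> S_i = -0.92 + -0.05*i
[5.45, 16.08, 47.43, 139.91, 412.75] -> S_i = 5.45*2.95^i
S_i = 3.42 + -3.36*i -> [3.42, 0.06, -3.3, -6.66, -10.02]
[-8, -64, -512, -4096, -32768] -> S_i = -8*8^i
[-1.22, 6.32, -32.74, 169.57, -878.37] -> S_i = -1.22*(-5.18)^i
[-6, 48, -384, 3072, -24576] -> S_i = -6*-8^i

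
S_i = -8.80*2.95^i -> [-8.8, -25.96, -76.58, -225.92, -666.45]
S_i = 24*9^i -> [24, 216, 1944, 17496, 157464]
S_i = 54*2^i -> [54, 108, 216, 432, 864]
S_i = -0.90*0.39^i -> [-0.9, -0.35, -0.14, -0.05, -0.02]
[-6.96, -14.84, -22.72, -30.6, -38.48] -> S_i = -6.96 + -7.88*i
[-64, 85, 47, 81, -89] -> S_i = Random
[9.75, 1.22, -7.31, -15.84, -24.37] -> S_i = 9.75 + -8.53*i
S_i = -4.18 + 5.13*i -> [-4.18, 0.95, 6.08, 11.21, 16.34]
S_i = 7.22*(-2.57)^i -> [7.22, -18.56, 47.69, -122.56, 314.97]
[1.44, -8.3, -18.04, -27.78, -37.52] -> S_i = 1.44 + -9.74*i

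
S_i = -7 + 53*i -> [-7, 46, 99, 152, 205]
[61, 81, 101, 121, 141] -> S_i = 61 + 20*i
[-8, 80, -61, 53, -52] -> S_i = Random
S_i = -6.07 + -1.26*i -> [-6.07, -7.33, -8.59, -9.85, -11.11]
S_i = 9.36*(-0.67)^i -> [9.36, -6.27, 4.2, -2.82, 1.89]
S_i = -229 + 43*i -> [-229, -186, -143, -100, -57]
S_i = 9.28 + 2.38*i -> [9.28, 11.66, 14.04, 16.42, 18.8]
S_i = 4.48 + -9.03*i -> [4.48, -4.55, -13.58, -22.61, -31.64]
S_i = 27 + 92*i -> [27, 119, 211, 303, 395]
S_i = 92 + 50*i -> [92, 142, 192, 242, 292]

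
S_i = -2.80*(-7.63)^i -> [-2.8, 21.36, -163.01, 1243.75, -9489.78]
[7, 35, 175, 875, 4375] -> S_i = 7*5^i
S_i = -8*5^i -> [-8, -40, -200, -1000, -5000]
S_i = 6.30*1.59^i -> [6.3, 10.02, 15.93, 25.32, 40.27]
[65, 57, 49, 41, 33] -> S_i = 65 + -8*i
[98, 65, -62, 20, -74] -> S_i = Random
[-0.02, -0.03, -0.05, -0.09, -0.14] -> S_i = -0.02*1.64^i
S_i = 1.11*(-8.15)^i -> [1.11, -9.05, 73.73, -600.89, 4897.26]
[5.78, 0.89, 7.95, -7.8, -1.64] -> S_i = Random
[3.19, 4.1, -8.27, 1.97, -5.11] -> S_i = Random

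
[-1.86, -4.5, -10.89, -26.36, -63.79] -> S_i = -1.86*2.42^i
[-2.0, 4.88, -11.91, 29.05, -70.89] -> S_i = -2.00*(-2.44)^i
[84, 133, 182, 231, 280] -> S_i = 84 + 49*i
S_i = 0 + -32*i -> [0, -32, -64, -96, -128]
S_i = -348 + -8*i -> [-348, -356, -364, -372, -380]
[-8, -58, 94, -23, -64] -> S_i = Random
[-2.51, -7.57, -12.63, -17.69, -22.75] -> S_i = -2.51 + -5.06*i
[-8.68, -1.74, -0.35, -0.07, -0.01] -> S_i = -8.68*0.20^i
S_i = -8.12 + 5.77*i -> [-8.12, -2.35, 3.42, 9.19, 14.96]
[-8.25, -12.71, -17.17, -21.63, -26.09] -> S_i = -8.25 + -4.46*i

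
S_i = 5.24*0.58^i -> [5.24, 3.04, 1.76, 1.02, 0.59]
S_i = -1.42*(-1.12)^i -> [-1.42, 1.59, -1.78, 1.99, -2.23]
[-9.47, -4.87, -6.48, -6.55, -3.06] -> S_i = Random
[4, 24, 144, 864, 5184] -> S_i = 4*6^i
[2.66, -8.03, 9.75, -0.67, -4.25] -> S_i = Random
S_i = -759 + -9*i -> [-759, -768, -777, -786, -795]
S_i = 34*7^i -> [34, 238, 1666, 11662, 81634]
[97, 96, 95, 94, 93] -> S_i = 97 + -1*i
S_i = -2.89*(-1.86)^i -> [-2.89, 5.38, -10.0, 18.6, -34.59]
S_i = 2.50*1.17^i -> [2.5, 2.92, 3.42, 4.0, 4.68]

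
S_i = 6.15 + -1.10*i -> [6.15, 5.05, 3.95, 2.85, 1.75]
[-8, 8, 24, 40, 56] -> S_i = -8 + 16*i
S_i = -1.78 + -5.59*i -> [-1.78, -7.37, -12.96, -18.55, -24.14]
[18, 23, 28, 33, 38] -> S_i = 18 + 5*i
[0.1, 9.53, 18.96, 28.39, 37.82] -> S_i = 0.10 + 9.43*i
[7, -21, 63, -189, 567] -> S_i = 7*-3^i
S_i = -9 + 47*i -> [-9, 38, 85, 132, 179]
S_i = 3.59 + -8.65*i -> [3.59, -5.06, -13.71, -22.36, -31.01]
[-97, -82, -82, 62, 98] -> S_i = Random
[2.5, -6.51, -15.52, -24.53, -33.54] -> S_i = 2.50 + -9.01*i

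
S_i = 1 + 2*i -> [1, 3, 5, 7, 9]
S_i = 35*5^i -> [35, 175, 875, 4375, 21875]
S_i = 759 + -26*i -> [759, 733, 707, 681, 655]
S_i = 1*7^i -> [1, 7, 49, 343, 2401]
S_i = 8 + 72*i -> [8, 80, 152, 224, 296]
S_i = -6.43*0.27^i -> [-6.43, -1.74, -0.47, -0.13, -0.03]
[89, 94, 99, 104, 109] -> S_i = 89 + 5*i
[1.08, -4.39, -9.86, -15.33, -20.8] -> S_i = 1.08 + -5.47*i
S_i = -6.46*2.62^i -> [-6.46, -16.93, -44.34, -116.18, -304.4]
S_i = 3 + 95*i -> [3, 98, 193, 288, 383]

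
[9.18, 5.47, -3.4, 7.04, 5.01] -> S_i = Random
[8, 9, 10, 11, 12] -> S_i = 8 + 1*i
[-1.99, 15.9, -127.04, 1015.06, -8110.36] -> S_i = -1.99*(-7.99)^i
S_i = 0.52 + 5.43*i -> [0.52, 5.95, 11.38, 16.81, 22.24]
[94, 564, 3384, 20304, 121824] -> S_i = 94*6^i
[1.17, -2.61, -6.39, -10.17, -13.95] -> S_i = 1.17 + -3.78*i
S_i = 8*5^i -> [8, 40, 200, 1000, 5000]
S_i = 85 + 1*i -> [85, 86, 87, 88, 89]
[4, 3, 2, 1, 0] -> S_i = 4 + -1*i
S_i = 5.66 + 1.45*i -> [5.66, 7.11, 8.56, 10.01, 11.46]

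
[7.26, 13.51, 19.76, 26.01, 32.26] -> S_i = 7.26 + 6.25*i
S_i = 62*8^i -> [62, 496, 3968, 31744, 253952]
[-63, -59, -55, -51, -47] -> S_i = -63 + 4*i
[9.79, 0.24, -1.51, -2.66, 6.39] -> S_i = Random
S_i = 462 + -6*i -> [462, 456, 450, 444, 438]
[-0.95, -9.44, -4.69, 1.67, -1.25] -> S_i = Random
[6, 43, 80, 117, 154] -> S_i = 6 + 37*i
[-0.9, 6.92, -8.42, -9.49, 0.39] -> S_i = Random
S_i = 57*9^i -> [57, 513, 4617, 41553, 373977]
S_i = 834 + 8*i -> [834, 842, 850, 858, 866]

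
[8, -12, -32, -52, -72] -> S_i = 8 + -20*i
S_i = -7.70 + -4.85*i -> [-7.7, -12.55, -17.4, -22.25, -27.1]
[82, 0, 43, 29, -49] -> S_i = Random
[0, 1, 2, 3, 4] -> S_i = 0 + 1*i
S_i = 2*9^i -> [2, 18, 162, 1458, 13122]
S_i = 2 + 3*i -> [2, 5, 8, 11, 14]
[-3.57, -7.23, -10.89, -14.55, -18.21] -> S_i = -3.57 + -3.66*i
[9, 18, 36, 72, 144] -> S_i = 9*2^i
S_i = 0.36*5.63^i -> [0.36, 2.03, 11.41, 64.24, 361.69]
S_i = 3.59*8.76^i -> [3.59, 31.45, 275.49, 2413.27, 21140.29]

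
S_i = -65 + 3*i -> [-65, -62, -59, -56, -53]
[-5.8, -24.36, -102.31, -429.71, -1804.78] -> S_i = -5.80*4.20^i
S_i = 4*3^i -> [4, 12, 36, 108, 324]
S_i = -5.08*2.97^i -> [-5.08, -15.09, -44.81, -133.09, -395.27]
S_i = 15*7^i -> [15, 105, 735, 5145, 36015]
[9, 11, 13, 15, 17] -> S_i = 9 + 2*i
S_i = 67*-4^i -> [67, -268, 1072, -4288, 17152]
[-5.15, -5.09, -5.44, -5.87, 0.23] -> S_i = Random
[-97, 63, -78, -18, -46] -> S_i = Random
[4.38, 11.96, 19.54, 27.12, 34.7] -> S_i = 4.38 + 7.58*i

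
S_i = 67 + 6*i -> [67, 73, 79, 85, 91]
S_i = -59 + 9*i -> [-59, -50, -41, -32, -23]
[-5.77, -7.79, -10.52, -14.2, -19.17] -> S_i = -5.77*1.35^i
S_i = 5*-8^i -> [5, -40, 320, -2560, 20480]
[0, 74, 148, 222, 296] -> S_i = 0 + 74*i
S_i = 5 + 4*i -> [5, 9, 13, 17, 21]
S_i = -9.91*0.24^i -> [-9.91, -2.38, -0.57, -0.14, -0.03]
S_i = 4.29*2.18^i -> [4.29, 9.35, 20.39, 44.45, 96.89]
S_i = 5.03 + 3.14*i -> [5.03, 8.17, 11.31, 14.45, 17.59]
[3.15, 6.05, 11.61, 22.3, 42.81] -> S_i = 3.15*1.92^i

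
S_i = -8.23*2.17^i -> [-8.23, -17.86, -38.75, -84.1, -182.49]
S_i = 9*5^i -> [9, 45, 225, 1125, 5625]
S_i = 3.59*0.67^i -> [3.59, 2.41, 1.61, 1.08, 0.72]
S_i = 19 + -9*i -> [19, 10, 1, -8, -17]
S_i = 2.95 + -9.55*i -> [2.95, -6.6, -16.15, -25.7, -35.25]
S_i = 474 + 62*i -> [474, 536, 598, 660, 722]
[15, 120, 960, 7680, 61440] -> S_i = 15*8^i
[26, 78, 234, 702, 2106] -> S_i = 26*3^i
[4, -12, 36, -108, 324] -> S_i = 4*-3^i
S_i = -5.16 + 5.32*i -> [-5.16, 0.16, 5.48, 10.8, 16.12]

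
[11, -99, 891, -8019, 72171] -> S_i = 11*-9^i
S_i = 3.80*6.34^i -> [3.8, 24.09, 152.74, 968.39, 6139.61]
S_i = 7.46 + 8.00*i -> [7.46, 15.46, 23.46, 31.46, 39.46]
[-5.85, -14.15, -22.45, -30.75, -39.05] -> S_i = -5.85 + -8.30*i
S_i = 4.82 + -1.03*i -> [4.82, 3.79, 2.76, 1.73, 0.7]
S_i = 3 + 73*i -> [3, 76, 149, 222, 295]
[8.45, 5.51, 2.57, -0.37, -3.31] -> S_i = 8.45 + -2.94*i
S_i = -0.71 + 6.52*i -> [-0.71, 5.81, 12.33, 18.85, 25.37]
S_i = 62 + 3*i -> [62, 65, 68, 71, 74]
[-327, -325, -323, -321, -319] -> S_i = -327 + 2*i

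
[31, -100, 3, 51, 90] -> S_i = Random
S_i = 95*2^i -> [95, 190, 380, 760, 1520]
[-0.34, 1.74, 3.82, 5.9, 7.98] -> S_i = -0.34 + 2.08*i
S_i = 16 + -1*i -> [16, 15, 14, 13, 12]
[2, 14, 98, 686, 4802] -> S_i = 2*7^i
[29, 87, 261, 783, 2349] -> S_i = 29*3^i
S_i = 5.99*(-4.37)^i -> [5.99, -26.18, 114.39, -499.89, 2184.5]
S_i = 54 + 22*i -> [54, 76, 98, 120, 142]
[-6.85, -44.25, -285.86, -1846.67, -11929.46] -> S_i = -6.85*6.46^i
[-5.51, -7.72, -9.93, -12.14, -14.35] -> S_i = -5.51 + -2.21*i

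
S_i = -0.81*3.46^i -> [-0.81, -2.8, -9.7, -33.55, -116.09]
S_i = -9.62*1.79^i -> [-9.62, -17.22, -30.82, -55.17, -98.76]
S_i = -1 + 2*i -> [-1, 1, 3, 5, 7]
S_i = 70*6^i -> [70, 420, 2520, 15120, 90720]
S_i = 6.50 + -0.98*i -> [6.5, 5.52, 4.54, 3.56, 2.58]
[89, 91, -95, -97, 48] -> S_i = Random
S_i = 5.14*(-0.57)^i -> [5.14, -2.93, 1.67, -0.95, 0.54]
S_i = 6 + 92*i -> [6, 98, 190, 282, 374]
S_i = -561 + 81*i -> [-561, -480, -399, -318, -237]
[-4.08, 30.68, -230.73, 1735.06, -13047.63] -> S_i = -4.08*(-7.52)^i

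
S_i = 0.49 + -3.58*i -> [0.49, -3.09, -6.67, -10.25, -13.83]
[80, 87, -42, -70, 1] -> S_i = Random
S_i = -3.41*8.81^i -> [-3.41, -30.04, -264.67, -2331.75, -20542.72]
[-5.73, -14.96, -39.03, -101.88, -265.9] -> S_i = -5.73*2.61^i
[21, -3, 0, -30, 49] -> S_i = Random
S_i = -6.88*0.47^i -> [-6.88, -3.23, -1.52, -0.71, -0.34]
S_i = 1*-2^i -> [1, -2, 4, -8, 16]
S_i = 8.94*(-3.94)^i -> [8.94, -35.22, 138.78, -546.8, 2154.38]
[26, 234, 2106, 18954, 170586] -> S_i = 26*9^i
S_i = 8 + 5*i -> [8, 13, 18, 23, 28]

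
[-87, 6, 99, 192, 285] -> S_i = -87 + 93*i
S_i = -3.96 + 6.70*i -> [-3.96, 2.74, 9.44, 16.14, 22.84]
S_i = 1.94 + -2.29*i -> [1.94, -0.35, -2.64, -4.93, -7.22]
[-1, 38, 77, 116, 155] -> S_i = -1 + 39*i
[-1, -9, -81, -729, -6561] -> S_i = -1*9^i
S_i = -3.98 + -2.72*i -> [-3.98, -6.7, -9.42, -12.14, -14.86]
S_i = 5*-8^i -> [5, -40, 320, -2560, 20480]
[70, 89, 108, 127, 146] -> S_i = 70 + 19*i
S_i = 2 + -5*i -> [2, -3, -8, -13, -18]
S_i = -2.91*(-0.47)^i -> [-2.91, 1.37, -0.64, 0.3, -0.14]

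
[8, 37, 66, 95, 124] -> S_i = 8 + 29*i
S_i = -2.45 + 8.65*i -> [-2.45, 6.2, 14.85, 23.5, 32.15]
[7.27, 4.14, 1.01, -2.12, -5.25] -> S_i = 7.27 + -3.13*i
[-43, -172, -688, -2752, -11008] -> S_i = -43*4^i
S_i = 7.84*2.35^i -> [7.84, 18.42, 43.3, 101.75, 239.1]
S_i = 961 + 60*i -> [961, 1021, 1081, 1141, 1201]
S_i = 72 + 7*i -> [72, 79, 86, 93, 100]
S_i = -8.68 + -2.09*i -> [-8.68, -10.77, -12.86, -14.95, -17.04]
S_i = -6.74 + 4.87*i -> [-6.74, -1.87, 3.0, 7.87, 12.74]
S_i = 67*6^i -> [67, 402, 2412, 14472, 86832]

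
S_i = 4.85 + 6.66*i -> [4.85, 11.51, 18.17, 24.83, 31.49]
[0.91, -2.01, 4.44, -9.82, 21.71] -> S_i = 0.91*(-2.21)^i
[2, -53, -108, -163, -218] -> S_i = 2 + -55*i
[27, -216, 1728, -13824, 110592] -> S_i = 27*-8^i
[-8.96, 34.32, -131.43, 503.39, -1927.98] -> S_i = -8.96*(-3.83)^i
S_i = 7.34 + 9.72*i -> [7.34, 17.06, 26.78, 36.5, 46.22]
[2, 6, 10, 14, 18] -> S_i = 2 + 4*i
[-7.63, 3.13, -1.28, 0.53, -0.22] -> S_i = -7.63*(-0.41)^i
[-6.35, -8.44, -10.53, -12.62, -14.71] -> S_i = -6.35 + -2.09*i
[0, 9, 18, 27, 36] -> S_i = 0 + 9*i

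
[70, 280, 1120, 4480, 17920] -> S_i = 70*4^i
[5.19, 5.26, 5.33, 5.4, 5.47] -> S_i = 5.19 + 0.07*i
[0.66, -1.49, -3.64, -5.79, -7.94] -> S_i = 0.66 + -2.15*i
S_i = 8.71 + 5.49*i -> [8.71, 14.2, 19.69, 25.18, 30.67]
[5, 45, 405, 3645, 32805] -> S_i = 5*9^i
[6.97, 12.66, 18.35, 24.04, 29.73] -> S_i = 6.97 + 5.69*i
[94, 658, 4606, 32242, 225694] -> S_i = 94*7^i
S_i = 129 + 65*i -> [129, 194, 259, 324, 389]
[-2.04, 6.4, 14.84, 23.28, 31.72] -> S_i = -2.04 + 8.44*i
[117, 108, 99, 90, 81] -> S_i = 117 + -9*i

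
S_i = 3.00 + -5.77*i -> [3.0, -2.77, -8.54, -14.31, -20.08]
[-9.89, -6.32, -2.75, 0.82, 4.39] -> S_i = -9.89 + 3.57*i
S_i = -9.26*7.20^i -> [-9.26, -66.67, -480.04, -3456.28, -24885.19]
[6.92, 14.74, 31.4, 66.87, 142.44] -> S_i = 6.92*2.13^i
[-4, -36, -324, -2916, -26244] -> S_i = -4*9^i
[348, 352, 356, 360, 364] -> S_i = 348 + 4*i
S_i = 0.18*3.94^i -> [0.18, 0.71, 2.79, 11.01, 43.38]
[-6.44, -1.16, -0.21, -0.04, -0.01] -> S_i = -6.44*0.18^i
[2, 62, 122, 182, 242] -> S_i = 2 + 60*i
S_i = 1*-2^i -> [1, -2, 4, -8, 16]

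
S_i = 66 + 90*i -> [66, 156, 246, 336, 426]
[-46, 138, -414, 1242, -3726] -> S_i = -46*-3^i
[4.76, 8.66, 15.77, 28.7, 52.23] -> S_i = 4.76*1.82^i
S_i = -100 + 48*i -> [-100, -52, -4, 44, 92]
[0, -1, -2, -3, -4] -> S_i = 0 + -1*i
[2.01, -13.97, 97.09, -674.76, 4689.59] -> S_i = 2.01*(-6.95)^i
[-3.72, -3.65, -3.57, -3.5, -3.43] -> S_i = -3.72*0.98^i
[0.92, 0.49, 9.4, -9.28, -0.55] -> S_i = Random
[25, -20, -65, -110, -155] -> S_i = 25 + -45*i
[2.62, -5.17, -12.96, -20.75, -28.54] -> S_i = 2.62 + -7.79*i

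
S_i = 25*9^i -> [25, 225, 2025, 18225, 164025]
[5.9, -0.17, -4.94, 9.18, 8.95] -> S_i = Random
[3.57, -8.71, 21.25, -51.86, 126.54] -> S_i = 3.57*(-2.44)^i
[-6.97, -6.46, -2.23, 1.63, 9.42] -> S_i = Random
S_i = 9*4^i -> [9, 36, 144, 576, 2304]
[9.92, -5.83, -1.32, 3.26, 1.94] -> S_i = Random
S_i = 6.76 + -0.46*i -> [6.76, 6.3, 5.84, 5.38, 4.92]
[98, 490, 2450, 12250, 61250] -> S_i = 98*5^i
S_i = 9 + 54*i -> [9, 63, 117, 171, 225]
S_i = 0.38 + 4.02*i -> [0.38, 4.4, 8.42, 12.44, 16.46]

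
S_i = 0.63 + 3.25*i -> [0.63, 3.88, 7.13, 10.38, 13.63]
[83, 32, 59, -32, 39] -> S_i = Random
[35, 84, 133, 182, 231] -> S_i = 35 + 49*i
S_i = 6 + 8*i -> [6, 14, 22, 30, 38]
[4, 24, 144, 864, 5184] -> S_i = 4*6^i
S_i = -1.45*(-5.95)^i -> [-1.45, 8.63, -51.33, 305.44, -1817.34]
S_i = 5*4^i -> [5, 20, 80, 320, 1280]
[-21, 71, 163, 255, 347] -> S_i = -21 + 92*i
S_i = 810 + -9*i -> [810, 801, 792, 783, 774]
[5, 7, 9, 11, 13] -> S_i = 5 + 2*i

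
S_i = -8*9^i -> [-8, -72, -648, -5832, -52488]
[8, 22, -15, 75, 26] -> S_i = Random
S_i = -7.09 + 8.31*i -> [-7.09, 1.22, 9.53, 17.84, 26.15]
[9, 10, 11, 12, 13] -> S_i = 9 + 1*i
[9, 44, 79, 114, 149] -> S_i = 9 + 35*i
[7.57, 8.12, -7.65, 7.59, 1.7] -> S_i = Random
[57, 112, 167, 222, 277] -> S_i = 57 + 55*i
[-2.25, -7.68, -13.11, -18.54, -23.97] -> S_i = -2.25 + -5.43*i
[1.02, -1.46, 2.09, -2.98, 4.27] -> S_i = 1.02*(-1.43)^i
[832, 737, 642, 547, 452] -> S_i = 832 + -95*i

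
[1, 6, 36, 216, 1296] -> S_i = 1*6^i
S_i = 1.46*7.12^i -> [1.46, 10.4, 74.01, 526.98, 3752.09]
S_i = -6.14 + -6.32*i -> [-6.14, -12.46, -18.78, -25.1, -31.42]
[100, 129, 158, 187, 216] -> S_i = 100 + 29*i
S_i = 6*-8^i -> [6, -48, 384, -3072, 24576]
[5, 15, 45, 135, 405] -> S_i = 5*3^i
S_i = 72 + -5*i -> [72, 67, 62, 57, 52]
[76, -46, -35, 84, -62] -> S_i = Random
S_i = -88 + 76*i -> [-88, -12, 64, 140, 216]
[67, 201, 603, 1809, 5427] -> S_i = 67*3^i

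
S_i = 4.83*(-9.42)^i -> [4.83, -45.5, 428.6, -4037.38, 38032.14]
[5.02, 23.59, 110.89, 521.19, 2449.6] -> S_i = 5.02*4.70^i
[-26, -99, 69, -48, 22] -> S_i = Random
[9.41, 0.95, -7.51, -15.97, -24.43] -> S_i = 9.41 + -8.46*i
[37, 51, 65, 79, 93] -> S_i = 37 + 14*i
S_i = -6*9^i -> [-6, -54, -486, -4374, -39366]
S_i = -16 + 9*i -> [-16, -7, 2, 11, 20]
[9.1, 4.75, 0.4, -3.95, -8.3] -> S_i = 9.10 + -4.35*i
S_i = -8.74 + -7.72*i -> [-8.74, -16.46, -24.18, -31.9, -39.62]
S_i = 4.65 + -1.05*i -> [4.65, 3.6, 2.55, 1.5, 0.45]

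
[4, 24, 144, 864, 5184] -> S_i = 4*6^i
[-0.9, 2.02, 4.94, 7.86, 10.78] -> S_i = -0.90 + 2.92*i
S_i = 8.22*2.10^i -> [8.22, 17.26, 36.25, 76.13, 159.86]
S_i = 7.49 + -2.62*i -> [7.49, 4.87, 2.25, -0.37, -2.99]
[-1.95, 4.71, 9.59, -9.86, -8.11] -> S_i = Random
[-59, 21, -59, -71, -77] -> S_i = Random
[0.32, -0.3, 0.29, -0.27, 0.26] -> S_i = 0.32*(-0.95)^i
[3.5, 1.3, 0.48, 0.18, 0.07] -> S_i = 3.50*0.37^i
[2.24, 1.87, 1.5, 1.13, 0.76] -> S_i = 2.24 + -0.37*i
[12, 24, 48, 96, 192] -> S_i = 12*2^i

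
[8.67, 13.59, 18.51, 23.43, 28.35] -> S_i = 8.67 + 4.92*i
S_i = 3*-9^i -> [3, -27, 243, -2187, 19683]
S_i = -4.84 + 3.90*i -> [-4.84, -0.94, 2.96, 6.86, 10.76]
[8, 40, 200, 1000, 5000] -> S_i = 8*5^i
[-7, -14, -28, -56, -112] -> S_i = -7*2^i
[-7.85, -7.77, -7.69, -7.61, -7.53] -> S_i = -7.85 + 0.08*i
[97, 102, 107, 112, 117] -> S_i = 97 + 5*i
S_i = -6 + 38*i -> [-6, 32, 70, 108, 146]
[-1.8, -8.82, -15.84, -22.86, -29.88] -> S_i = -1.80 + -7.02*i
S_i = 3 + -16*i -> [3, -13, -29, -45, -61]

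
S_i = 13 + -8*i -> [13, 5, -3, -11, -19]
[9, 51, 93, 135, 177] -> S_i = 9 + 42*i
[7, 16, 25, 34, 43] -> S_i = 7 + 9*i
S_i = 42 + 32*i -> [42, 74, 106, 138, 170]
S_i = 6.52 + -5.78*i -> [6.52, 0.74, -5.04, -10.82, -16.6]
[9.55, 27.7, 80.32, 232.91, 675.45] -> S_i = 9.55*2.90^i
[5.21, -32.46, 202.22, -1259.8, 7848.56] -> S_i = 5.21*(-6.23)^i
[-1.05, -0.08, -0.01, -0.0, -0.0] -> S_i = -1.05*0.08^i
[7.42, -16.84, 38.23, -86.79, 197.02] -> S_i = 7.42*(-2.27)^i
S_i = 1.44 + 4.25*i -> [1.44, 5.69, 9.94, 14.19, 18.44]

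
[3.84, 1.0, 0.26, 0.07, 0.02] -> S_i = 3.84*0.26^i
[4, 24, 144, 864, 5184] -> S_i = 4*6^i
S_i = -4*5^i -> [-4, -20, -100, -500, -2500]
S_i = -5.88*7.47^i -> [-5.88, -43.92, -328.11, -2450.98, -18308.79]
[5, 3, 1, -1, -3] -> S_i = 5 + -2*i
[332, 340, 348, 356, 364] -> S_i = 332 + 8*i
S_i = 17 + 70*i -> [17, 87, 157, 227, 297]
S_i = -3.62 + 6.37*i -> [-3.62, 2.75, 9.12, 15.49, 21.86]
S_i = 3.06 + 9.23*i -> [3.06, 12.29, 21.52, 30.75, 39.98]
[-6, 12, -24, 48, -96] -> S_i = -6*-2^i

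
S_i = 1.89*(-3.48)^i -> [1.89, -6.58, 22.89, -79.65, 277.19]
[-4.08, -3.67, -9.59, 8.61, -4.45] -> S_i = Random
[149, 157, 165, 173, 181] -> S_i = 149 + 8*i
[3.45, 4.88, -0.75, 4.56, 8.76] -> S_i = Random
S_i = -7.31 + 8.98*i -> [-7.31, 1.67, 10.65, 19.63, 28.61]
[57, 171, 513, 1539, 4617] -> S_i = 57*3^i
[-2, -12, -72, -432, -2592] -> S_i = -2*6^i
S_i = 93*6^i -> [93, 558, 3348, 20088, 120528]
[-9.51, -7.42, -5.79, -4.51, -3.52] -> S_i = -9.51*0.78^i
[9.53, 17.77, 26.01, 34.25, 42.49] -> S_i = 9.53 + 8.24*i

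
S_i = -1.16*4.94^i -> [-1.16, -5.73, -28.31, -139.84, -690.82]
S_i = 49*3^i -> [49, 147, 441, 1323, 3969]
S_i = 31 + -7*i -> [31, 24, 17, 10, 3]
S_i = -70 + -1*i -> [-70, -71, -72, -73, -74]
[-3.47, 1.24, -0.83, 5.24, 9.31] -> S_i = Random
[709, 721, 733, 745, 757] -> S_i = 709 + 12*i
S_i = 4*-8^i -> [4, -32, 256, -2048, 16384]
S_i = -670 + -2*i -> [-670, -672, -674, -676, -678]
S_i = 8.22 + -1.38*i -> [8.22, 6.84, 5.46, 4.08, 2.7]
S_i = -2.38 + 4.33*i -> [-2.38, 1.95, 6.28, 10.61, 14.94]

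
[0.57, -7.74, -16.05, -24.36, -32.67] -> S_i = 0.57 + -8.31*i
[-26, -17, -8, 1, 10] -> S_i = -26 + 9*i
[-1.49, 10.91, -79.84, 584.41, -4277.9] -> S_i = -1.49*(-7.32)^i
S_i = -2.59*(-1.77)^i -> [-2.59, 4.58, -8.11, 14.36, -25.42]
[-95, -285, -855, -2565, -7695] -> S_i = -95*3^i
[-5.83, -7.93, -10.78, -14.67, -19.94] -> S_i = -5.83*1.36^i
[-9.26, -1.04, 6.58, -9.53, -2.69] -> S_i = Random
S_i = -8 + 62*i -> [-8, 54, 116, 178, 240]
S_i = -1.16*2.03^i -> [-1.16, -2.35, -4.78, -9.7, -19.7]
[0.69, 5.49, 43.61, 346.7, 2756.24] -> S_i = 0.69*7.95^i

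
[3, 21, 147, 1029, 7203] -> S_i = 3*7^i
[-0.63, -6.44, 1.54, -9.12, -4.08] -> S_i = Random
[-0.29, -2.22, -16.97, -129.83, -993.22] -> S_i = -0.29*7.65^i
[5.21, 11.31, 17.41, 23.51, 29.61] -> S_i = 5.21 + 6.10*i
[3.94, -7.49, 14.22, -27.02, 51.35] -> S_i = 3.94*(-1.90)^i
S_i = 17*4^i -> [17, 68, 272, 1088, 4352]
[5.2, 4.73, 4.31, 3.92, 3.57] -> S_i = 5.20*0.91^i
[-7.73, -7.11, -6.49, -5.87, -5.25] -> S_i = -7.73 + 0.62*i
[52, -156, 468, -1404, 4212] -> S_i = 52*-3^i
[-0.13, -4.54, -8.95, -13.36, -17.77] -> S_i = -0.13 + -4.41*i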